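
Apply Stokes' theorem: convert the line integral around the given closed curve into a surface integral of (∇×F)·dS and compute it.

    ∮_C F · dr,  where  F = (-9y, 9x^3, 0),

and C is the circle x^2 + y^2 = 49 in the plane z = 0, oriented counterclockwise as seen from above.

Let S be the flat disk x^2 + y^2 ≤ 49 in the plane z = 0, with upward unit normal n̂ = ẑ. By Stokes' theorem,

    ∮_C F · dr = ∬_S (∇ × F) · n̂ dS = ∬_D (curl F)_z dA,

where D is the disk x^2 + y^2 ≤ 49.

Compute the curl of F = (-9y, 9x^3, 0):
    (∇ × F)_x = ∂F_z/∂y - ∂F_y/∂z = 0,
    (∇ × F)_y = ∂F_x/∂z - ∂F_z/∂x = 0,
    (∇ × F)_z = ∂F_y/∂x - ∂F_x/∂y = 27x^2 + 9.

On z = 0, (curl F)_z = 27x^2 + 9.

Convert to polar (x = r cos θ, y = r sin θ, dA = r dr dθ); the integrand becomes 27r^2cos(θ)^2 + 9, so

    ∬_D (curl F)_z dA = ∫_0^{2π} ∫_0^{7} (27r^2cos(θ)^2 + 9) · r dr dθ.

Inner (r from 0 to 7): 64827cos(θ)^2/4 + 441/2.
Outer (θ from 0 to 2π): 66591π/4.

Therefore ∮_C F · dr = 66591π/4.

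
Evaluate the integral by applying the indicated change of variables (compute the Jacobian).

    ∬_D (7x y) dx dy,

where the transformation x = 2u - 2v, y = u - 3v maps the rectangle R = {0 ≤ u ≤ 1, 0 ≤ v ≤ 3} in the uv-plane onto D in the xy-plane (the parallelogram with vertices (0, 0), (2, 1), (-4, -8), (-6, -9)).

Compute the Jacobian determinant of (x, y) with respect to (u, v):

    ∂(x,y)/∂(u,v) = | 2  -2 | = (2)(-3) - (-2)(1) = -4.
                   | 1  -3 |

Its absolute value is |J| = 4 (the area scaling factor).

Substituting x = 2u - 2v, y = u - 3v into the integrand,

    7x y → 14u^2 - 56u v + 42v^2,

so the integral becomes

    ∬_R (14u^2 - 56u v + 42v^2) · |J| du dv = ∫_0^1 ∫_0^3 (56u^2 - 224u v + 168v^2) dv du.

Inner (v): 168u^2 - 1008u + 1512.
Outer (u): 1064.

Therefore ∬_D (7x y) dx dy = 1064.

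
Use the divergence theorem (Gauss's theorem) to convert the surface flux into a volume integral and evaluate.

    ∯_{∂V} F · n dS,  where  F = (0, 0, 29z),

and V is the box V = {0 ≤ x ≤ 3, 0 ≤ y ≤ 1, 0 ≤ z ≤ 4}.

By the divergence theorem,

    ∯_{∂V} F · n dS = ∭_V (∇ · F) dV.

Compute the divergence:
    ∇ · F = ∂F_x/∂x + ∂F_y/∂y + ∂F_z/∂z = 0 + 0 + 29 = 29.

V is a rectangular box, so dV = dx dy dz with 0 ≤ x ≤ 3, 0 ≤ y ≤ 1, 0 ≤ z ≤ 4.

Integrate (29) over V as an iterated integral:

    ∭_V (∇·F) dV = ∫_0^{3} ∫_0^{1} ∫_0^{4} (29) dz dy dx.

Inner (z from 0 to 4): 116.
Middle (y from 0 to 1): 116.
Outer (x from 0 to 3): 348.

Therefore ∯_{∂V} F · n dS = 348.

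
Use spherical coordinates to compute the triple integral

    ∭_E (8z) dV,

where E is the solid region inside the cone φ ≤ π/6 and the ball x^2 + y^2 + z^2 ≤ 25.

In spherical coordinates, x = ρ sin(φ) cos(θ), y = ρ sin(φ) sin(θ), z = ρ cos(φ), and dV = ρ^2 sin(φ) dρ dφ dθ.

The integrand becomes 8ρ cos(φ), so

    ∭_E (8z) dV = ∫_{0}^{2π} ∫_{0}^{π/6} ∫_{0}^{5} (8ρ cos(φ)) · ρ^2 sin(φ) dρ dφ dθ.

Inner (ρ): 625sin(2φ).
Middle (φ): 625/4.
Outer (θ): 625π/2.

Therefore the triple integral equals 625π/2.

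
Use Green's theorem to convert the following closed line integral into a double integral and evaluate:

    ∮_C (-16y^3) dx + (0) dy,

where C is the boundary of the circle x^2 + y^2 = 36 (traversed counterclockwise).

Green's theorem converts the closed line integral into a double integral over the enclosed region D:

    ∮_C P dx + Q dy = ∬_D (∂Q/∂x - ∂P/∂y) dA.

Here P = -16y^3, Q = 0, so

    ∂Q/∂x = 0,    ∂P/∂y = -48y^2,
    ∂Q/∂x - ∂P/∂y = 48y^2.

D is the region x^2 + y^2 ≤ 36. Evaluating the double integral:

In polar coordinates (x = r cos θ, y = r sin θ, dA = r dr dθ) the integrand becomes 48r^2sin(θ)^2, so

    ∬_D (48y^2) dA = ∫_0^{2π} ∫_0^{6} (48r^2sin(θ)^2) · r dr dθ.

Inner (r from 0 to 6): 15552sin(θ)^2.
Outer (θ from 0 to 2π): 15552π.

Therefore ∮_C P dx + Q dy = 15552π.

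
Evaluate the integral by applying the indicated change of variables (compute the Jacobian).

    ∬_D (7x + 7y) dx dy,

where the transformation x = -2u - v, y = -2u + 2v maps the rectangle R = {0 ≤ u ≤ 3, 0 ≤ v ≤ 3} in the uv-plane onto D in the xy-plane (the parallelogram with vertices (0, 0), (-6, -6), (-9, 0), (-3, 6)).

Compute the Jacobian determinant of (x, y) with respect to (u, v):

    ∂(x,y)/∂(u,v) = | -2  -1 | = (-2)(2) - (-1)(-2) = -6.
                   | -2  2 |

Its absolute value is |J| = 6 (the area scaling factor).

Substituting x = -2u - v, y = -2u + 2v into the integrand,

    7x + 7y → -28u + 7v,

so the integral becomes

    ∬_R (-28u + 7v) · |J| du dv = ∫_0^3 ∫_0^3 (-168u + 42v) dv du.

Inner (v): 189 - 504u.
Outer (u): -1701.

Therefore ∬_D (7x + 7y) dx dy = -1701.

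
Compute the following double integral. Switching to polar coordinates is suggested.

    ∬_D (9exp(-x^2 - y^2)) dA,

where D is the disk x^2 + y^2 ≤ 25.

The region D is 0 ≤ r ≤ 5, 0 ≤ θ ≤ 2π in polar coordinates, where x = r cos(θ), y = r sin(θ), and dA = r dr dθ.

Under the substitution, the integrand becomes 9exp(-r^2), so

    ∬_D (9exp(-x^2 - y^2)) dA = ∫_{0}^{2π} ∫_{0}^{5} (9exp(-r^2)) · r dr dθ.

Inner integral (in r): ∫_{0}^{5} (9exp(-r^2)) · r dr = 9/2 - 9exp(-25)/2.

Outer integral (in θ): ∫_{0}^{2π} (9/2 - 9exp(-25)/2) dθ = -9π exp(-25) + 9π.

Therefore ∬_D (9exp(-x^2 - y^2)) dA = -9π exp(-25) + 9π.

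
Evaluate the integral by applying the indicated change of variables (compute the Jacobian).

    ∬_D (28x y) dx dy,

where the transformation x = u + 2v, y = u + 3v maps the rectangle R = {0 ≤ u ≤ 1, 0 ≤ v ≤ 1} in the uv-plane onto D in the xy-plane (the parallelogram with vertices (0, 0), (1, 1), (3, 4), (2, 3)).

Compute the Jacobian determinant of (x, y) with respect to (u, v):

    ∂(x,y)/∂(u,v) = | 1  2 | = (1)(3) - (2)(1) = 1.
                   | 1  3 |

Its absolute value is |J| = 1 (the area scaling factor).

Substituting x = u + 2v, y = u + 3v into the integrand,

    28x y → 28u^2 + 140u v + 168v^2,

so the integral becomes

    ∬_R (28u^2 + 140u v + 168v^2) · |J| du dv = ∫_0^1 ∫_0^1 (28u^2 + 140u v + 168v^2) dv du.

Inner (v): 28u^2 + 70u + 56.
Outer (u): 301/3.

Therefore ∬_D (28x y) dx dy = 301/3.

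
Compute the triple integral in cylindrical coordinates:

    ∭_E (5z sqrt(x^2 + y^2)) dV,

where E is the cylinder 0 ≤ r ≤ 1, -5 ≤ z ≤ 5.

In cylindrical coordinates, x = r cos(θ), y = r sin(θ), z = z, and dV = r dr dθ dz.

The integrand becomes 5r z, so

    ∭_E (5z sqrt(x^2 + y^2)) dV = ∫_{0}^{2π} ∫_{0}^{1} ∫_{-5}^{5} (5r z) · r dz dr dθ.

Inner (z): 0.
Middle (r from 0 to 1): 0.
Outer (θ): 0.

Therefore the triple integral equals 0.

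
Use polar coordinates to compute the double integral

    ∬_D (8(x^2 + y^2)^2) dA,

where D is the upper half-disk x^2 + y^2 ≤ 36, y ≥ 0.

The region D is 0 ≤ r ≤ 6, 0 ≤ θ ≤ π in polar coordinates, where x = r cos(θ), y = r sin(θ), and dA = r dr dθ.

Under the substitution, the integrand becomes 8r^4, so

    ∬_D (8(x^2 + y^2)^2) dA = ∫_{0}^{π} ∫_{0}^{6} (8r^4) · r dr dθ.

Inner integral (in r): ∫_{0}^{6} (8r^4) · r dr = 62208.

Outer integral (in θ): ∫_{0}^{π} (62208) dθ = 62208π.

Therefore ∬_D (8(x^2 + y^2)^2) dA = 62208π.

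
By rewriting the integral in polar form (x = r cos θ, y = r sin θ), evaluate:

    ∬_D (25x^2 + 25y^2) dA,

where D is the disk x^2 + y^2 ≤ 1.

The region D is 0 ≤ r ≤ 1, 0 ≤ θ ≤ 2π in polar coordinates, where x = r cos(θ), y = r sin(θ), and dA = r dr dθ.

Under the substitution, the integrand becomes 25r^2, so

    ∬_D (25x^2 + 25y^2) dA = ∫_{0}^{2π} ∫_{0}^{1} (25r^2) · r dr dθ.

Inner integral (in r): ∫_{0}^{1} (25r^2) · r dr = 25/4.

Outer integral (in θ): ∫_{0}^{2π} (25/4) dθ = 25π/2.

Therefore ∬_D (25x^2 + 25y^2) dA = 25π/2.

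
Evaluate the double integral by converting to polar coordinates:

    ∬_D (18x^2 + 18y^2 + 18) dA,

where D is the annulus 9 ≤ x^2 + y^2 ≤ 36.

The region D is 3 ≤ r ≤ 6, 0 ≤ θ ≤ 2π in polar coordinates, where x = r cos(θ), y = r sin(θ), and dA = r dr dθ.

Under the substitution, the integrand becomes 18r^2 + 18, so

    ∬_D (18x^2 + 18y^2 + 18) dA = ∫_{0}^{2π} ∫_{3}^{6} (18r^2 + 18) · r dr dθ.

Inner integral (in r): ∫_{3}^{6} (18r^2 + 18) · r dr = 11421/2.

Outer integral (in θ): ∫_{0}^{2π} (11421/2) dθ = 11421π.

Therefore ∬_D (18x^2 + 18y^2 + 18) dA = 11421π.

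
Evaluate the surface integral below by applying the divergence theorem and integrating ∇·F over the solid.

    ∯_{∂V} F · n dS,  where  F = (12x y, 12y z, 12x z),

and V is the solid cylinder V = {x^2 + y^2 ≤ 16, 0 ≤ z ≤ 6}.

By the divergence theorem,

    ∯_{∂V} F · n dS = ∭_V (∇ · F) dV.

Compute the divergence:
    ∇ · F = ∂F_x/∂x + ∂F_y/∂y + ∂F_z/∂z = 12y + 12z + 12x = 12x + 12y + 12z.

In cylindrical coordinates, x = r cos(θ), y = r sin(θ), z = z, dV = r dr dθ dz, with 0 ≤ r ≤ 4, 0 ≤ θ ≤ 2π, 0 ≤ z ≤ 6.

The integrand, after substitution and multiplying by the volume element, becomes (12sqrt(2)r sin(θ + π/4) + 12z) · r, so

    ∭_V (∇·F) dV = ∫_0^{2π} ∫_0^{4} ∫_0^{6} (12sqrt(2)r sin(θ + π/4) + 12z) · r dz dr dθ.

Inner (z from 0 to 6): 72r (sqrt(2)r sin(θ + π/4) + 3).
Middle (r from 0 to 4): 1536sqrt(2)sin(θ + π/4) + 1728.
Outer (θ from 0 to 2π): 3456π.

Therefore ∯_{∂V} F · n dS = 3456π.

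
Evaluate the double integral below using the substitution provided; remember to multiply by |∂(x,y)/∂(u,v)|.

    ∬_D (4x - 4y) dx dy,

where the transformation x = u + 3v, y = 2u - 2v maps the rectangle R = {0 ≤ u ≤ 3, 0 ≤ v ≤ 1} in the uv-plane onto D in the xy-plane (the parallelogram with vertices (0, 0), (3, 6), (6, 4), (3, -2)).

Compute the Jacobian determinant of (x, y) with respect to (u, v):

    ∂(x,y)/∂(u,v) = | 1  3 | = (1)(-2) - (3)(2) = -8.
                   | 2  -2 |

Its absolute value is |J| = 8 (the area scaling factor).

Substituting x = u + 3v, y = 2u - 2v into the integrand,

    4x - 4y → -4u + 20v,

so the integral becomes

    ∬_R (-4u + 20v) · |J| du dv = ∫_0^3 ∫_0^1 (-32u + 160v) dv du.

Inner (v): 80 - 32u.
Outer (u): 96.

Therefore ∬_D (4x - 4y) dx dy = 96.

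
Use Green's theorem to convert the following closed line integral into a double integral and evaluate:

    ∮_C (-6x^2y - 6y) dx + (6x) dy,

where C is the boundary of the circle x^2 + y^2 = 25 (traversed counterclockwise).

Green's theorem converts the closed line integral into a double integral over the enclosed region D:

    ∮_C P dx + Q dy = ∬_D (∂Q/∂x - ∂P/∂y) dA.

Here P = -6x^2y - 6y, Q = 6x, so

    ∂Q/∂x = 6,    ∂P/∂y = -6x^2 - 6,
    ∂Q/∂x - ∂P/∂y = 6x^2 + 12.

D is the region x^2 + y^2 ≤ 25. Evaluating the double integral:

In polar coordinates (x = r cos θ, y = r sin θ, dA = r dr dθ) the integrand becomes 6r^2cos(θ)^2 + 12, so

    ∬_D (6x^2 + 12) dA = ∫_0^{2π} ∫_0^{5} (6r^2cos(θ)^2 + 12) · r dr dθ.

Inner (r from 0 to 5): 1875cos(θ)^2/2 + 150.
Outer (θ from 0 to 2π): 2475π/2.

Therefore ∮_C P dx + Q dy = 2475π/2.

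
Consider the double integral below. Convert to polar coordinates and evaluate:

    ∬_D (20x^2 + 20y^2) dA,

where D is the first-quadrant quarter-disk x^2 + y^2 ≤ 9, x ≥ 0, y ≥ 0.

The region D is 0 ≤ r ≤ 3, 0 ≤ θ ≤ π/2 in polar coordinates, where x = r cos(θ), y = r sin(θ), and dA = r dr dθ.

Under the substitution, the integrand becomes 20r^2, so

    ∬_D (20x^2 + 20y^2) dA = ∫_{0}^{π/2} ∫_{0}^{3} (20r^2) · r dr dθ.

Inner integral (in r): ∫_{0}^{3} (20r^2) · r dr = 405.

Outer integral (in θ): ∫_{0}^{π/2} (405) dθ = 405π/2.

Therefore ∬_D (20x^2 + 20y^2) dA = 405π/2.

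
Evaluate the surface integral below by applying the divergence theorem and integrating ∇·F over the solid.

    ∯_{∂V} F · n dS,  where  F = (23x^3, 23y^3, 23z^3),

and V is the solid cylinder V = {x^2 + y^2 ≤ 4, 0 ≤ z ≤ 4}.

By the divergence theorem,

    ∯_{∂V} F · n dS = ∭_V (∇ · F) dV.

Compute the divergence:
    ∇ · F = ∂F_x/∂x + ∂F_y/∂y + ∂F_z/∂z = 69x^2 + 69y^2 + 69z^2.

In cylindrical coordinates, x = r cos(θ), y = r sin(θ), z = z, dV = r dr dθ dz, with 0 ≤ r ≤ 2, 0 ≤ θ ≤ 2π, 0 ≤ z ≤ 4.

The integrand, after substitution and multiplying by the volume element, becomes (69r^2 + 69z^2) · r, so

    ∭_V (∇·F) dV = ∫_0^{2π} ∫_0^{2} ∫_0^{4} (69r^2 + 69z^2) · r dz dr dθ.

Inner (z from 0 to 4): 276r^3 + 1472r.
Middle (r from 0 to 2): 4048.
Outer (θ from 0 to 2π): 8096π.

Therefore ∯_{∂V} F · n dS = 8096π.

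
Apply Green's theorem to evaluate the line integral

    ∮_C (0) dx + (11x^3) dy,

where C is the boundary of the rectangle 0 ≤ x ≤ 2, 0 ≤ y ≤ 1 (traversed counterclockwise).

Green's theorem converts the closed line integral into a double integral over the enclosed region D:

    ∮_C P dx + Q dy = ∬_D (∂Q/∂x - ∂P/∂y) dA.

Here P = 0, Q = 11x^3, so

    ∂Q/∂x = 33x^2,    ∂P/∂y = 0,
    ∂Q/∂x - ∂P/∂y = 33x^2.

D is the region 0 ≤ x ≤ 2, 0 ≤ y ≤ 1. Evaluating the double integral:

    ∬_D (33x^2) dA = ∫_0^{2} ∫_0^{1} (33x^2) dy dx.

Inner (y from 0 to 1): 33x^2.
Outer (x from 0 to 2): 88.

Therefore ∮_C P dx + Q dy = 88.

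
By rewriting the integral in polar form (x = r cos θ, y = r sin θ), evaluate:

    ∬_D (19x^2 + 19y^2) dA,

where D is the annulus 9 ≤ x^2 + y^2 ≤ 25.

The region D is 3 ≤ r ≤ 5, 0 ≤ θ ≤ 2π in polar coordinates, where x = r cos(θ), y = r sin(θ), and dA = r dr dθ.

Under the substitution, the integrand becomes 19r^2, so

    ∬_D (19x^2 + 19y^2) dA = ∫_{0}^{2π} ∫_{3}^{5} (19r^2) · r dr dθ.

Inner integral (in r): ∫_{3}^{5} (19r^2) · r dr = 2584.

Outer integral (in θ): ∫_{0}^{2π} (2584) dθ = 5168π.

Therefore ∬_D (19x^2 + 19y^2) dA = 5168π.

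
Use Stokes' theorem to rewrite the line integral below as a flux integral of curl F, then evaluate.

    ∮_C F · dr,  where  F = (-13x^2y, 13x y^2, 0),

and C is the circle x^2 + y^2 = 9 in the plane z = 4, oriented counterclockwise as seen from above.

Let S be the flat disk x^2 + y^2 ≤ 9 in the plane z = 4, with upward unit normal n̂ = ẑ. By Stokes' theorem,

    ∮_C F · dr = ∬_S (∇ × F) · n̂ dS = ∬_D (curl F)_z dA,

where D is the disk x^2 + y^2 ≤ 9.

Compute the curl of F = (-13x^2y, 13x y^2, 0):
    (∇ × F)_x = ∂F_z/∂y - ∂F_y/∂z = 0,
    (∇ × F)_y = ∂F_x/∂z - ∂F_z/∂x = 0,
    (∇ × F)_z = ∂F_y/∂x - ∂F_x/∂y = 13x^2 + 13y^2.

On z = 4, (curl F)_z = 13x^2 + 13y^2.

Convert to polar (x = r cos θ, y = r sin θ, dA = r dr dθ); the integrand becomes 13r^2, so

    ∬_D (curl F)_z dA = ∫_0^{2π} ∫_0^{3} (13r^2) · r dr dθ.

Inner (r from 0 to 3): 1053/4.
Outer (θ from 0 to 2π): 1053π/2.

Therefore ∮_C F · dr = 1053π/2.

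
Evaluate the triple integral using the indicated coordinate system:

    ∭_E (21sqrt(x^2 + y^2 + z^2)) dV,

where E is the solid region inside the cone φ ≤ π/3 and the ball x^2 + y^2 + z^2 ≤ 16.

In spherical coordinates, x = ρ sin(φ) cos(θ), y = ρ sin(φ) sin(θ), z = ρ cos(φ), and dV = ρ^2 sin(φ) dρ dφ dθ.

The integrand becomes 21ρ, so

    ∭_E (21sqrt(x^2 + y^2 + z^2)) dV = ∫_{0}^{2π} ∫_{0}^{π/3} ∫_{0}^{4} (21ρ) · ρ^2 sin(φ) dρ dφ dθ.

Inner (ρ): 1344sin(φ).
Middle (φ): 672.
Outer (θ): 1344π.

Therefore the triple integral equals 1344π.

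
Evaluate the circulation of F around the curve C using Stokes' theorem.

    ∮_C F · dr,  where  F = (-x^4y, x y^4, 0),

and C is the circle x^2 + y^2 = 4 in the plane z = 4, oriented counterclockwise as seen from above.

Let S be the flat disk x^2 + y^2 ≤ 4 in the plane z = 4, with upward unit normal n̂ = ẑ. By Stokes' theorem,

    ∮_C F · dr = ∬_S (∇ × F) · n̂ dS = ∬_D (curl F)_z dA,

where D is the disk x^2 + y^2 ≤ 4.

Compute the curl of F = (-x^4y, x y^4, 0):
    (∇ × F)_x = ∂F_z/∂y - ∂F_y/∂z = 0,
    (∇ × F)_y = ∂F_x/∂z - ∂F_z/∂x = 0,
    (∇ × F)_z = ∂F_y/∂x - ∂F_x/∂y = x^4 + y^4.

On z = 4, (curl F)_z = x^4 + y^4.

Convert to polar (x = r cos θ, y = r sin θ, dA = r dr dθ); the integrand becomes r^4(sin(θ)^4 + cos(θ)^4), so

    ∬_D (curl F)_z dA = ∫_0^{2π} ∫_0^{2} (r^4(sin(θ)^4 + cos(θ)^4)) · r dr dθ.

Inner (r from 0 to 2): 32sin(θ)^4/3 + 32cos(θ)^4/3.
Outer (θ from 0 to 2π): 16π.

Therefore ∮_C F · dr = 16π.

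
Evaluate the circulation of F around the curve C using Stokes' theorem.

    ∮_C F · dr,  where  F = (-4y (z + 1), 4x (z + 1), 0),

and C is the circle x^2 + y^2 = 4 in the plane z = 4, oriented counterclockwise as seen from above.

Let S be the flat disk x^2 + y^2 ≤ 4 in the plane z = 4, with upward unit normal n̂ = ẑ. By Stokes' theorem,

    ∮_C F · dr = ∬_S (∇ × F) · n̂ dS = ∬_D (curl F)_z dA,

where D is the disk x^2 + y^2 ≤ 4.

Compute the curl of F = (-4y (z + 1), 4x (z + 1), 0):
    (∇ × F)_x = ∂F_z/∂y - ∂F_y/∂z = -4x,
    (∇ × F)_y = ∂F_x/∂z - ∂F_z/∂x = -4y,
    (∇ × F)_z = ∂F_y/∂x - ∂F_x/∂y = 8z + 8.

On z = 4, (curl F)_z = 40.

Convert to polar (x = r cos θ, y = r sin θ, dA = r dr dθ); the integrand becomes 40, so

    ∬_D (curl F)_z dA = ∫_0^{2π} ∫_0^{2} (40) · r dr dθ.

Inner (r from 0 to 2): 80.
Outer (θ from 0 to 2π): 160π.

Therefore ∮_C F · dr = 160π.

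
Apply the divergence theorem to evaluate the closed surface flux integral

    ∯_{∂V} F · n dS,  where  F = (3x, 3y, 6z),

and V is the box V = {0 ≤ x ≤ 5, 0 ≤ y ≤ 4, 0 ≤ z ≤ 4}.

By the divergence theorem,

    ∯_{∂V} F · n dS = ∭_V (∇ · F) dV.

Compute the divergence:
    ∇ · F = ∂F_x/∂x + ∂F_y/∂y + ∂F_z/∂z = 3 + 3 + 6 = 12.

V is a rectangular box, so dV = dx dy dz with 0 ≤ x ≤ 5, 0 ≤ y ≤ 4, 0 ≤ z ≤ 4.

Integrate (12) over V as an iterated integral:

    ∭_V (∇·F) dV = ∫_0^{5} ∫_0^{4} ∫_0^{4} (12) dz dy dx.

Inner (z from 0 to 4): 48.
Middle (y from 0 to 4): 192.
Outer (x from 0 to 5): 960.

Therefore ∯_{∂V} F · n dS = 960.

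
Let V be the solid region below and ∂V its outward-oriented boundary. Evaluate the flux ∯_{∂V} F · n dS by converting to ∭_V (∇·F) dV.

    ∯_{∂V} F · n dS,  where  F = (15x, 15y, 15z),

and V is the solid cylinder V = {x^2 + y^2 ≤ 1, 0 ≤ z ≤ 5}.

By the divergence theorem,

    ∯_{∂V} F · n dS = ∭_V (∇ · F) dV.

Compute the divergence:
    ∇ · F = ∂F_x/∂x + ∂F_y/∂y + ∂F_z/∂z = 15 + 15 + 15 = 45.

In cylindrical coordinates, x = r cos(θ), y = r sin(θ), z = z, dV = r dr dθ dz, with 0 ≤ r ≤ 1, 0 ≤ θ ≤ 2π, 0 ≤ z ≤ 5.

The integrand, after substitution and multiplying by the volume element, becomes (45) · r, so

    ∭_V (∇·F) dV = ∫_0^{2π} ∫_0^{1} ∫_0^{5} (45) · r dz dr dθ.

Inner (z from 0 to 5): 225r.
Middle (r from 0 to 1): 225/2.
Outer (θ from 0 to 2π): 225π.

Therefore ∯_{∂V} F · n dS = 225π.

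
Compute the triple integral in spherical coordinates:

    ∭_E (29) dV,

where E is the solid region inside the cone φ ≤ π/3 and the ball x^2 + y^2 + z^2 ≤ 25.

In spherical coordinates, x = ρ sin(φ) cos(θ), y = ρ sin(φ) sin(θ), z = ρ cos(φ), and dV = ρ^2 sin(φ) dρ dφ dθ.

The integrand becomes 29, so

    ∭_E (29) dV = ∫_{0}^{2π} ∫_{0}^{π/3} ∫_{0}^{5} (29) · ρ^2 sin(φ) dρ dφ dθ.

Inner (ρ): 3625sin(φ)/3.
Middle (φ): 3625/6.
Outer (θ): 3625π/3.

Therefore the triple integral equals 3625π/3.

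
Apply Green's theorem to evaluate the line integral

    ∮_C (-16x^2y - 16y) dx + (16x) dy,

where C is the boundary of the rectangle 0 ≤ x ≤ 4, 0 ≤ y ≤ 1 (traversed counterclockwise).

Green's theorem converts the closed line integral into a double integral over the enclosed region D:

    ∮_C P dx + Q dy = ∬_D (∂Q/∂x - ∂P/∂y) dA.

Here P = -16x^2y - 16y, Q = 16x, so

    ∂Q/∂x = 16,    ∂P/∂y = -16x^2 - 16,
    ∂Q/∂x - ∂P/∂y = 16x^2 + 32.

D is the region 0 ≤ x ≤ 4, 0 ≤ y ≤ 1. Evaluating the double integral:

    ∬_D (16x^2 + 32) dA = ∫_0^{4} ∫_0^{1} (16x^2 + 32) dy dx.

Inner (y from 0 to 1): 16x^2 + 32.
Outer (x from 0 to 4): 1408/3.

Therefore ∮_C P dx + Q dy = 1408/3.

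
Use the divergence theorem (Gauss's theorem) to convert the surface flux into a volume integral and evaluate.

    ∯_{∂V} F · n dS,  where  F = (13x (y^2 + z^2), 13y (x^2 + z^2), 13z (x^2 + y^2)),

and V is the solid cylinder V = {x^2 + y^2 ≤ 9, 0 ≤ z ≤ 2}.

By the divergence theorem,

    ∯_{∂V} F · n dS = ∭_V (∇ · F) dV.

Compute the divergence:
    ∇ · F = ∂F_x/∂x + ∂F_y/∂y + ∂F_z/∂z = 13y^2 + 13z^2 + 13x^2 + 13z^2 + 13x^2 + 13y^2 = 26x^2 + 26y^2 + 26z^2.

In cylindrical coordinates, x = r cos(θ), y = r sin(θ), z = z, dV = r dr dθ dz, with 0 ≤ r ≤ 3, 0 ≤ θ ≤ 2π, 0 ≤ z ≤ 2.

The integrand, after substitution and multiplying by the volume element, becomes (26r^2 + 26z^2) · r, so

    ∭_V (∇·F) dV = ∫_0^{2π} ∫_0^{3} ∫_0^{2} (26r^2 + 26z^2) · r dz dr dθ.

Inner (z from 0 to 2): 52r (r^2 + 4/3).
Middle (r from 0 to 3): 1365.
Outer (θ from 0 to 2π): 2730π.

Therefore ∯_{∂V} F · n dS = 2730π.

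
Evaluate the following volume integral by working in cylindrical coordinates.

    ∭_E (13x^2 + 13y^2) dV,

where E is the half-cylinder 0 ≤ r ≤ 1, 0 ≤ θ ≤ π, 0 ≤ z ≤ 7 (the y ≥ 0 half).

In cylindrical coordinates, x = r cos(θ), y = r sin(θ), z = z, and dV = r dr dθ dz.

The integrand becomes 13r^2, so

    ∭_E (13x^2 + 13y^2) dV = ∫_{0}^{π} ∫_{0}^{1} ∫_{0}^{7} (13r^2) · r dz dr dθ.

Inner (z): 91r^3.
Middle (r from 0 to 1): 91/4.
Outer (θ): 91π/4.

Therefore the triple integral equals 91π/4.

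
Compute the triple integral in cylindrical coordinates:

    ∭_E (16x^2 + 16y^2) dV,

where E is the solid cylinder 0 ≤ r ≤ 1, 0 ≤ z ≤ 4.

In cylindrical coordinates, x = r cos(θ), y = r sin(θ), z = z, and dV = r dr dθ dz.

The integrand becomes 16r^2, so

    ∭_E (16x^2 + 16y^2) dV = ∫_{0}^{2π} ∫_{0}^{1} ∫_{0}^{4} (16r^2) · r dz dr dθ.

Inner (z): 64r^3.
Middle (r from 0 to 1): 16.
Outer (θ): 32π.

Therefore the triple integral equals 32π.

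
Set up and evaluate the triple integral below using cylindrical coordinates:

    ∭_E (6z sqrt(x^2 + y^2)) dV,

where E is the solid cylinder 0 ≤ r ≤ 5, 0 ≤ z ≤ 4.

In cylindrical coordinates, x = r cos(θ), y = r sin(θ), z = z, and dV = r dr dθ dz.

The integrand becomes 6r z, so

    ∭_E (6z sqrt(x^2 + y^2)) dV = ∫_{0}^{2π} ∫_{0}^{5} ∫_{0}^{4} (6r z) · r dz dr dθ.

Inner (z): 48r^2.
Middle (r from 0 to 5): 2000.
Outer (θ): 4000π.

Therefore the triple integral equals 4000π.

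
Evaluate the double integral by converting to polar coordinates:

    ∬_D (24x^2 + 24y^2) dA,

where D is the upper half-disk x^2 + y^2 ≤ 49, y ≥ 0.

The region D is 0 ≤ r ≤ 7, 0 ≤ θ ≤ π in polar coordinates, where x = r cos(θ), y = r sin(θ), and dA = r dr dθ.

Under the substitution, the integrand becomes 24r^2, so

    ∬_D (24x^2 + 24y^2) dA = ∫_{0}^{π} ∫_{0}^{7} (24r^2) · r dr dθ.

Inner integral (in r): ∫_{0}^{7} (24r^2) · r dr = 14406.

Outer integral (in θ): ∫_{0}^{π} (14406) dθ = 14406π.

Therefore ∬_D (24x^2 + 24y^2) dA = 14406π.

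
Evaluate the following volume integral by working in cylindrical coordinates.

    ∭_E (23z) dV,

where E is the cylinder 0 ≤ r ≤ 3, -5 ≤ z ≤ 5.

In cylindrical coordinates, x = r cos(θ), y = r sin(θ), z = z, and dV = r dr dθ dz.

The integrand becomes 23z, so

    ∭_E (23z) dV = ∫_{0}^{2π} ∫_{0}^{3} ∫_{-5}^{5} (23z) · r dz dr dθ.

Inner (z): 0.
Middle (r from 0 to 3): 0.
Outer (θ): 0.

Therefore the triple integral equals 0.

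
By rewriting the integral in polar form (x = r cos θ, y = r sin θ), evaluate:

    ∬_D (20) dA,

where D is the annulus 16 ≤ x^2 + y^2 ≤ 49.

The region D is 4 ≤ r ≤ 7, 0 ≤ θ ≤ 2π in polar coordinates, where x = r cos(θ), y = r sin(θ), and dA = r dr dθ.

Under the substitution, the integrand becomes 20, so

    ∬_D (20) dA = ∫_{0}^{2π} ∫_{4}^{7} (20) · r dr dθ.

Inner integral (in r): ∫_{4}^{7} (20) · r dr = 330.

Outer integral (in θ): ∫_{0}^{2π} (330) dθ = 660π.

Therefore ∬_D (20) dA = 660π.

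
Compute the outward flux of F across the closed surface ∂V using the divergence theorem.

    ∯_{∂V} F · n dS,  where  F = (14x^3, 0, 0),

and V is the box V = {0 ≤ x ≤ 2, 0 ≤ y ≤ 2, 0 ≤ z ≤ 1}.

By the divergence theorem,

    ∯_{∂V} F · n dS = ∭_V (∇ · F) dV.

Compute the divergence:
    ∇ · F = ∂F_x/∂x + ∂F_y/∂y + ∂F_z/∂z = 42x^2 + 0 + 0 = 42x^2.

V is a rectangular box, so dV = dx dy dz with 0 ≤ x ≤ 2, 0 ≤ y ≤ 2, 0 ≤ z ≤ 1.

Integrate (42x^2) over V as an iterated integral:

    ∭_V (∇·F) dV = ∫_0^{2} ∫_0^{2} ∫_0^{1} (42x^2) dz dy dx.

Inner (z from 0 to 1): 42x^2.
Middle (y from 0 to 2): 84x^2.
Outer (x from 0 to 2): 224.

Therefore ∯_{∂V} F · n dS = 224.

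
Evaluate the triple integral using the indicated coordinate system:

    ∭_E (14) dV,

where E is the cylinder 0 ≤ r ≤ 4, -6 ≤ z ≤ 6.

In cylindrical coordinates, x = r cos(θ), y = r sin(θ), z = z, and dV = r dr dθ dz.

The integrand becomes 14, so

    ∭_E (14) dV = ∫_{0}^{2π} ∫_{0}^{4} ∫_{-6}^{6} (14) · r dz dr dθ.

Inner (z): 168r.
Middle (r from 0 to 4): 1344.
Outer (θ): 2688π.

Therefore the triple integral equals 2688π.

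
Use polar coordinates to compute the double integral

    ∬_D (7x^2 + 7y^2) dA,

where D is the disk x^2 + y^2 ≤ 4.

The region D is 0 ≤ r ≤ 2, 0 ≤ θ ≤ 2π in polar coordinates, where x = r cos(θ), y = r sin(θ), and dA = r dr dθ.

Under the substitution, the integrand becomes 7r^2, so

    ∬_D (7x^2 + 7y^2) dA = ∫_{0}^{2π} ∫_{0}^{2} (7r^2) · r dr dθ.

Inner integral (in r): ∫_{0}^{2} (7r^2) · r dr = 28.

Outer integral (in θ): ∫_{0}^{2π} (28) dθ = 56π.

Therefore ∬_D (7x^2 + 7y^2) dA = 56π.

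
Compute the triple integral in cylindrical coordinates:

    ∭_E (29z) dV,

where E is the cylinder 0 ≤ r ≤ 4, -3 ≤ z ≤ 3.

In cylindrical coordinates, x = r cos(θ), y = r sin(θ), z = z, and dV = r dr dθ dz.

The integrand becomes 29z, so

    ∭_E (29z) dV = ∫_{0}^{2π} ∫_{0}^{4} ∫_{-3}^{3} (29z) · r dz dr dθ.

Inner (z): 0.
Middle (r from 0 to 4): 0.
Outer (θ): 0.

Therefore the triple integral equals 0.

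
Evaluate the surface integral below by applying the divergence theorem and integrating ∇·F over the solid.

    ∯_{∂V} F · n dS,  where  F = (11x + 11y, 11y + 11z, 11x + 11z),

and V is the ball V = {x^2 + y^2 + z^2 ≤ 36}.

By the divergence theorem,

    ∯_{∂V} F · n dS = ∭_V (∇ · F) dV.

Compute the divergence:
    ∇ · F = ∂F_x/∂x + ∂F_y/∂y + ∂F_z/∂z = 11 + 11 + 11 = 33.

In spherical coordinates, x = ρ sin(φ) cos(θ), y = ρ sin(φ) sin(θ), z = ρ cos(φ), dV = ρ^2 sin(φ) dρ dφ dθ, with 0 ≤ ρ ≤ 6, 0 ≤ φ ≤ π, 0 ≤ θ ≤ 2π.

The integrand, after substitution and multiplying by the volume element, becomes (33) · ρ^2 sin(φ), so

    ∭_V (∇·F) dV = ∫_0^{2π} ∫_0^{π} ∫_0^{6} (33) · ρ^2 sin(φ) dρ dφ dθ.

Inner (ρ from 0 to 6): 2376sin(φ).
Middle (φ from 0 to π): 4752.
Outer (θ from 0 to 2π): 9504π.

Therefore ∯_{∂V} F · n dS = 9504π.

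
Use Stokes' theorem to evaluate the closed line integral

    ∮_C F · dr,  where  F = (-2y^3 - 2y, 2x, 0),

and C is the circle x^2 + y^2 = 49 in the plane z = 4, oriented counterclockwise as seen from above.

Let S be the flat disk x^2 + y^2 ≤ 49 in the plane z = 4, with upward unit normal n̂ = ẑ. By Stokes' theorem,

    ∮_C F · dr = ∬_S (∇ × F) · n̂ dS = ∬_D (curl F)_z dA,

where D is the disk x^2 + y^2 ≤ 49.

Compute the curl of F = (-2y^3 - 2y, 2x, 0):
    (∇ × F)_x = ∂F_z/∂y - ∂F_y/∂z = 0,
    (∇ × F)_y = ∂F_x/∂z - ∂F_z/∂x = 0,
    (∇ × F)_z = ∂F_y/∂x - ∂F_x/∂y = 6y^2 + 4.

On z = 4, (curl F)_z = 6y^2 + 4.

Convert to polar (x = r cos θ, y = r sin θ, dA = r dr dθ); the integrand becomes 6r^2sin(θ)^2 + 4, so

    ∬_D (curl F)_z dA = ∫_0^{2π} ∫_0^{7} (6r^2sin(θ)^2 + 4) · r dr dθ.

Inner (r from 0 to 7): 7203sin(θ)^2/2 + 98.
Outer (θ from 0 to 2π): 7595π/2.

Therefore ∮_C F · dr = 7595π/2.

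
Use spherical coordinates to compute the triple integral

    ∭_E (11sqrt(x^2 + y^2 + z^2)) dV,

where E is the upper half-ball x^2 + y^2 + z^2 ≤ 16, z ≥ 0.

In spherical coordinates, x = ρ sin(φ) cos(θ), y = ρ sin(φ) sin(θ), z = ρ cos(φ), and dV = ρ^2 sin(φ) dρ dφ dθ.

The integrand becomes 11ρ, so

    ∭_E (11sqrt(x^2 + y^2 + z^2)) dV = ∫_{0}^{2π} ∫_{0}^{π/2} ∫_{0}^{4} (11ρ) · ρ^2 sin(φ) dρ dφ dθ.

Inner (ρ): 704sin(φ).
Middle (φ): 704.
Outer (θ): 1408π.

Therefore the triple integral equals 1408π.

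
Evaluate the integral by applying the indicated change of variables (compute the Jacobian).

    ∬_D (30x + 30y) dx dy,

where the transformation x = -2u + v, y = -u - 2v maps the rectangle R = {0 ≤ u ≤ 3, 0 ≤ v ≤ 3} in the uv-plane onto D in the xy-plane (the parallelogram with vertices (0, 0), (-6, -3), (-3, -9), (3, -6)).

Compute the Jacobian determinant of (x, y) with respect to (u, v):

    ∂(x,y)/∂(u,v) = | -2  1 | = (-2)(-2) - (1)(-1) = 5.
                   | -1  -2 |

Its absolute value is |J| = 5 (the area scaling factor).

Substituting x = -2u + v, y = -u - 2v into the integrand,

    30x + 30y → -90u - 30v,

so the integral becomes

    ∬_R (-90u - 30v) · |J| du dv = ∫_0^3 ∫_0^3 (-450u - 150v) dv du.

Inner (v): -1350u - 675.
Outer (u): -8100.

Therefore ∬_D (30x + 30y) dx dy = -8100.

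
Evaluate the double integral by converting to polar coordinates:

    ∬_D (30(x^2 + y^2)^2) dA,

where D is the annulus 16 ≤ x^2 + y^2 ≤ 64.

The region D is 4 ≤ r ≤ 8, 0 ≤ θ ≤ 2π in polar coordinates, where x = r cos(θ), y = r sin(θ), and dA = r dr dθ.

Under the substitution, the integrand becomes 30r^4, so

    ∬_D (30(x^2 + y^2)^2) dA = ∫_{0}^{2π} ∫_{4}^{8} (30r^4) · r dr dθ.

Inner integral (in r): ∫_{4}^{8} (30r^4) · r dr = 1290240.

Outer integral (in θ): ∫_{0}^{2π} (1290240) dθ = 2580480π.

Therefore ∬_D (30(x^2 + y^2)^2) dA = 2580480π.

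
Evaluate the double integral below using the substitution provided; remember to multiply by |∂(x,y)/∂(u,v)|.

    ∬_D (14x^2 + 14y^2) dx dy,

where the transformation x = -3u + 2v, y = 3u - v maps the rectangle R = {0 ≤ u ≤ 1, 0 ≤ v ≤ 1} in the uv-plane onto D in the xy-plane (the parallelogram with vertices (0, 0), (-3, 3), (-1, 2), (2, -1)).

Compute the Jacobian determinant of (x, y) with respect to (u, v):

    ∂(x,y)/∂(u,v) = | -3  2 | = (-3)(-1) - (2)(3) = -3.
                   | 3  -1 |

Its absolute value is |J| = 3 (the area scaling factor).

Substituting x = -3u + 2v, y = 3u - v into the integrand,

    14x^2 + 14y^2 → 252u^2 - 252u v + 70v^2,

so the integral becomes

    ∬_R (252u^2 - 252u v + 70v^2) · |J| du dv = ∫_0^1 ∫_0^1 (756u^2 - 756u v + 210v^2) dv du.

Inner (v): 756u^2 - 378u + 70.
Outer (u): 133.

Therefore ∬_D (14x^2 + 14y^2) dx dy = 133.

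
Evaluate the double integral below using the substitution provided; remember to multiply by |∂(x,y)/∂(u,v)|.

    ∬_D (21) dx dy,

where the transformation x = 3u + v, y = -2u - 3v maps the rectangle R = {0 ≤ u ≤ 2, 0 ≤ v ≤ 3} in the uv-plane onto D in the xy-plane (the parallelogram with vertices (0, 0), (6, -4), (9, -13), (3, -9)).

Compute the Jacobian determinant of (x, y) with respect to (u, v):

    ∂(x,y)/∂(u,v) = | 3  1 | = (3)(-3) - (1)(-2) = -7.
                   | -2  -3 |

Its absolute value is |J| = 7 (the area scaling factor).

Substituting x = 3u + v, y = -2u - 3v into the integrand,

    21 → 21,

so the integral becomes

    ∬_R (21) · |J| du dv = ∫_0^2 ∫_0^3 (147) dv du.

Inner (v): 441.
Outer (u): 882.

Therefore ∬_D (21) dx dy = 882.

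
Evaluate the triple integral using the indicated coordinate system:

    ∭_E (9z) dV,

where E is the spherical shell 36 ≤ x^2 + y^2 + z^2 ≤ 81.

In spherical coordinates, x = ρ sin(φ) cos(θ), y = ρ sin(φ) sin(θ), z = ρ cos(φ), and dV = ρ^2 sin(φ) dρ dφ dθ.

The integrand becomes 9ρ cos(φ), so

    ∭_E (9z) dV = ∫_{0}^{2π} ∫_{0}^{π} ∫_{6}^{9} (9ρ cos(φ)) · ρ^2 sin(φ) dρ dφ dθ.

Inner (ρ): 47385sin(2φ)/8.
Middle (φ): 0.
Outer (θ): 0.

Therefore the triple integral equals 0.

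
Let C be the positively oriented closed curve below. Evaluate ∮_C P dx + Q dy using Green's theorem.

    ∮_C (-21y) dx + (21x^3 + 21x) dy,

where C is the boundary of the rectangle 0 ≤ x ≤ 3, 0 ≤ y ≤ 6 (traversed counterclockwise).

Green's theorem converts the closed line integral into a double integral over the enclosed region D:

    ∮_C P dx + Q dy = ∬_D (∂Q/∂x - ∂P/∂y) dA.

Here P = -21y, Q = 21x^3 + 21x, so

    ∂Q/∂x = 63x^2 + 21,    ∂P/∂y = -21,
    ∂Q/∂x - ∂P/∂y = 63x^2 + 42.

D is the region 0 ≤ x ≤ 3, 0 ≤ y ≤ 6. Evaluating the double integral:

    ∬_D (63x^2 + 42) dA = ∫_0^{3} ∫_0^{6} (63x^2 + 42) dy dx.

Inner (y from 0 to 6): 378x^2 + 252.
Outer (x from 0 to 3): 4158.

Therefore ∮_C P dx + Q dy = 4158.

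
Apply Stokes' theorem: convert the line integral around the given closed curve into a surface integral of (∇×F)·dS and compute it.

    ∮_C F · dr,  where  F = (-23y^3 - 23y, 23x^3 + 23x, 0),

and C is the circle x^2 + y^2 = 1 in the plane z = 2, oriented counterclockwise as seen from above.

Let S be the flat disk x^2 + y^2 ≤ 1 in the plane z = 2, with upward unit normal n̂ = ẑ. By Stokes' theorem,

    ∮_C F · dr = ∬_S (∇ × F) · n̂ dS = ∬_D (curl F)_z dA,

where D is the disk x^2 + y^2 ≤ 1.

Compute the curl of F = (-23y^3 - 23y, 23x^3 + 23x, 0):
    (∇ × F)_x = ∂F_z/∂y - ∂F_y/∂z = 0,
    (∇ × F)_y = ∂F_x/∂z - ∂F_z/∂x = 0,
    (∇ × F)_z = ∂F_y/∂x - ∂F_x/∂y = 69x^2 + 69y^2 + 46.

On z = 2, (curl F)_z = 69x^2 + 69y^2 + 46.

Convert to polar (x = r cos θ, y = r sin θ, dA = r dr dθ); the integrand becomes 69r^2 + 46, so

    ∬_D (curl F)_z dA = ∫_0^{2π} ∫_0^{1} (69r^2 + 46) · r dr dθ.

Inner (r from 0 to 1): 161/4.
Outer (θ from 0 to 2π): 161π/2.

Therefore ∮_C F · dr = 161π/2.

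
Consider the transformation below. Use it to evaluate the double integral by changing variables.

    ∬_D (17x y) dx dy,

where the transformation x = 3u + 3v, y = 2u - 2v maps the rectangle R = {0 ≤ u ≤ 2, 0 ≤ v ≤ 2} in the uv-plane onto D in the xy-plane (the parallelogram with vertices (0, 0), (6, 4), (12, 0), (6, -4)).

Compute the Jacobian determinant of (x, y) with respect to (u, v):

    ∂(x,y)/∂(u,v) = | 3  3 | = (3)(-2) - (3)(2) = -12.
                   | 2  -2 |

Its absolute value is |J| = 12 (the area scaling factor).

Substituting x = 3u + 3v, y = 2u - 2v into the integrand,

    17x y → 102u^2 - 102v^2,

so the integral becomes

    ∬_R (102u^2 - 102v^2) · |J| du dv = ∫_0^2 ∫_0^2 (1224u^2 - 1224v^2) dv du.

Inner (v): 2448u^2 - 3264.
Outer (u): 0.

Therefore ∬_D (17x y) dx dy = 0.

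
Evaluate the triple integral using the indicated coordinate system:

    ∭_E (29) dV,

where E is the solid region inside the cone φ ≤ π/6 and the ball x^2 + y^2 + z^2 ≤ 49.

In spherical coordinates, x = ρ sin(φ) cos(θ), y = ρ sin(φ) sin(θ), z = ρ cos(φ), and dV = ρ^2 sin(φ) dρ dφ dθ.

The integrand becomes 29, so

    ∭_E (29) dV = ∫_{0}^{2π} ∫_{0}^{π/6} ∫_{0}^{7} (29) · ρ^2 sin(φ) dρ dφ dθ.

Inner (ρ): 9947sin(φ)/3.
Middle (φ): 9947/3 - 9947sqrt(3)/6.
Outer (θ): 9947π (2 - sqrt(3))/3.

Therefore the triple integral equals 9947π (2 - sqrt(3))/3.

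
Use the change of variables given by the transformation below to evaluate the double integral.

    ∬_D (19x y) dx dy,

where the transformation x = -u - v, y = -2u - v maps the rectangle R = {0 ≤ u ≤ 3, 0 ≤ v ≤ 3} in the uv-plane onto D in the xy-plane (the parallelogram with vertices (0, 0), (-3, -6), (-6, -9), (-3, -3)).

Compute the Jacobian determinant of (x, y) with respect to (u, v):

    ∂(x,y)/∂(u,v) = | -1  -1 | = (-1)(-1) - (-1)(-2) = -1.
                   | -2  -1 |

Its absolute value is |J| = 1 (the area scaling factor).

Substituting x = -u - v, y = -2u - v into the integrand,

    19x y → 38u^2 + 57u v + 19v^2,

so the integral becomes

    ∬_R (38u^2 + 57u v + 19v^2) · |J| du dv = ∫_0^3 ∫_0^3 (38u^2 + 57u v + 19v^2) dv du.

Inner (v): 114u^2 + 513u/2 + 171.
Outer (u): 10773/4.

Therefore ∬_D (19x y) dx dy = 10773/4.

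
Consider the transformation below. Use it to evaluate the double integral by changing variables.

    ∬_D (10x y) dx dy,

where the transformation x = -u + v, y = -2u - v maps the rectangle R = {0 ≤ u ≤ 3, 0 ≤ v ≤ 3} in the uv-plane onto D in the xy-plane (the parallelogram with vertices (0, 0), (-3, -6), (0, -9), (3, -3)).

Compute the Jacobian determinant of (x, y) with respect to (u, v):

    ∂(x,y)/∂(u,v) = | -1  1 | = (-1)(-1) - (1)(-2) = 3.
                   | -2  -1 |

Its absolute value is |J| = 3 (the area scaling factor).

Substituting x = -u + v, y = -2u - v into the integrand,

    10x y → 20u^2 - 10u v - 10v^2,

so the integral becomes

    ∬_R (20u^2 - 10u v - 10v^2) · |J| du dv = ∫_0^3 ∫_0^3 (60u^2 - 30u v - 30v^2) dv du.

Inner (v): 180u^2 - 135u - 270.
Outer (u): 405/2.

Therefore ∬_D (10x y) dx dy = 405/2.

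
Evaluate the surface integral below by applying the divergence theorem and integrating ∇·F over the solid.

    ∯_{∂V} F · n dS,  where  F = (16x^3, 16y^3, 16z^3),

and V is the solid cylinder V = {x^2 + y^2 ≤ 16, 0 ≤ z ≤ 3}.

By the divergence theorem,

    ∯_{∂V} F · n dS = ∭_V (∇ · F) dV.

Compute the divergence:
    ∇ · F = ∂F_x/∂x + ∂F_y/∂y + ∂F_z/∂z = 48x^2 + 48y^2 + 48z^2.

In cylindrical coordinates, x = r cos(θ), y = r sin(θ), z = z, dV = r dr dθ dz, with 0 ≤ r ≤ 4, 0 ≤ θ ≤ 2π, 0 ≤ z ≤ 3.

The integrand, after substitution and multiplying by the volume element, becomes (48r^2 + 48z^2) · r, so

    ∭_V (∇·F) dV = ∫_0^{2π} ∫_0^{4} ∫_0^{3} (48r^2 + 48z^2) · r dz dr dθ.

Inner (z from 0 to 3): 144r (r^2 + 3).
Middle (r from 0 to 4): 12672.
Outer (θ from 0 to 2π): 25344π.

Therefore ∯_{∂V} F · n dS = 25344π.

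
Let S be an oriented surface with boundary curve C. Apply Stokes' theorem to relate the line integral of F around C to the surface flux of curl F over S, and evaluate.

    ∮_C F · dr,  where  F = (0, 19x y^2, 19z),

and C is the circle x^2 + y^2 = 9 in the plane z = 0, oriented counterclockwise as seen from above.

Let S be the flat disk x^2 + y^2 ≤ 9 in the plane z = 0, with upward unit normal n̂ = ẑ. By Stokes' theorem,

    ∮_C F · dr = ∬_S (∇ × F) · n̂ dS = ∬_D (curl F)_z dA,

where D is the disk x^2 + y^2 ≤ 9.

Compute the curl of F = (0, 19x y^2, 19z):
    (∇ × F)_x = ∂F_z/∂y - ∂F_y/∂z = 0,
    (∇ × F)_y = ∂F_x/∂z - ∂F_z/∂x = 0,
    (∇ × F)_z = ∂F_y/∂x - ∂F_x/∂y = 19y^2.

On z = 0, (curl F)_z = 19y^2.

Convert to polar (x = r cos θ, y = r sin θ, dA = r dr dθ); the integrand becomes 19r^2sin(θ)^2, so

    ∬_D (curl F)_z dA = ∫_0^{2π} ∫_0^{3} (19r^2sin(θ)^2) · r dr dθ.

Inner (r from 0 to 3): 1539sin(θ)^2/4.
Outer (θ from 0 to 2π): 1539π/4.

Therefore ∮_C F · dr = 1539π/4.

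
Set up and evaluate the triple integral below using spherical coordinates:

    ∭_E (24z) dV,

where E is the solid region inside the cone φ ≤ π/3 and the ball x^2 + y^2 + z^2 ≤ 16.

In spherical coordinates, x = ρ sin(φ) cos(θ), y = ρ sin(φ) sin(θ), z = ρ cos(φ), and dV = ρ^2 sin(φ) dρ dφ dθ.

The integrand becomes 24ρ cos(φ), so

    ∭_E (24z) dV = ∫_{0}^{2π} ∫_{0}^{π/3} ∫_{0}^{4} (24ρ cos(φ)) · ρ^2 sin(φ) dρ dφ dθ.

Inner (ρ): 768sin(2φ).
Middle (φ): 576.
Outer (θ): 1152π.

Therefore the triple integral equals 1152π.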